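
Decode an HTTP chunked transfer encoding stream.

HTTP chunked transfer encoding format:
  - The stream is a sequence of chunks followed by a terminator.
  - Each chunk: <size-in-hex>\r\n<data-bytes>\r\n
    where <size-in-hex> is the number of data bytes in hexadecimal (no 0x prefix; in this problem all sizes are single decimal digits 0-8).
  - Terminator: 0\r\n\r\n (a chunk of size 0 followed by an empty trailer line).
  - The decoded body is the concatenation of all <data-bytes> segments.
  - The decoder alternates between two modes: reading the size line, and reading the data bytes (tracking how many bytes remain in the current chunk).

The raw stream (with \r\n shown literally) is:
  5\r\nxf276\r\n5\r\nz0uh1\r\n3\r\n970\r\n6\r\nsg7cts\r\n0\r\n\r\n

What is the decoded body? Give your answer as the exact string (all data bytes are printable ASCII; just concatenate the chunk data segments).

Chunk 1: stream[0..1]='5' size=0x5=5, data at stream[3..8]='xf276' -> body[0..5], body so far='xf276'
Chunk 2: stream[10..11]='5' size=0x5=5, data at stream[13..18]='z0uh1' -> body[5..10], body so far='xf276z0uh1'
Chunk 3: stream[20..21]='3' size=0x3=3, data at stream[23..26]='970' -> body[10..13], body so far='xf276z0uh1970'
Chunk 4: stream[28..29]='6' size=0x6=6, data at stream[31..37]='sg7cts' -> body[13..19], body so far='xf276z0uh1970sg7cts'
Chunk 5: stream[39..40]='0' size=0 (terminator). Final body='xf276z0uh1970sg7cts' (19 bytes)

Answer: xf276z0uh1970sg7cts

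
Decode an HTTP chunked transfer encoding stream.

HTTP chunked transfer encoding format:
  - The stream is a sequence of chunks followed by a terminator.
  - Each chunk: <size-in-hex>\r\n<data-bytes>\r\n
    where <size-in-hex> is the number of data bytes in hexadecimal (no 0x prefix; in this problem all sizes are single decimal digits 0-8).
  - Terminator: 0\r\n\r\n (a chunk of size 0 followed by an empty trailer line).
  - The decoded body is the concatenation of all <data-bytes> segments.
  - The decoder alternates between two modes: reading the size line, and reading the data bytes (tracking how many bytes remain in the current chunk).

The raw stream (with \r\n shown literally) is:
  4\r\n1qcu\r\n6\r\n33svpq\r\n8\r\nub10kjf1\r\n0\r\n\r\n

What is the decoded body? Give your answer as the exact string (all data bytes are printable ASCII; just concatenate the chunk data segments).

Chunk 1: stream[0..1]='4' size=0x4=4, data at stream[3..7]='1qcu' -> body[0..4], body so far='1qcu'
Chunk 2: stream[9..10]='6' size=0x6=6, data at stream[12..18]='33svpq' -> body[4..10], body so far='1qcu33svpq'
Chunk 3: stream[20..21]='8' size=0x8=8, data at stream[23..31]='ub10kjf1' -> body[10..18], body so far='1qcu33svpqub10kjf1'
Chunk 4: stream[33..34]='0' size=0 (terminator). Final body='1qcu33svpqub10kjf1' (18 bytes)

Answer: 1qcu33svpqub10kjf1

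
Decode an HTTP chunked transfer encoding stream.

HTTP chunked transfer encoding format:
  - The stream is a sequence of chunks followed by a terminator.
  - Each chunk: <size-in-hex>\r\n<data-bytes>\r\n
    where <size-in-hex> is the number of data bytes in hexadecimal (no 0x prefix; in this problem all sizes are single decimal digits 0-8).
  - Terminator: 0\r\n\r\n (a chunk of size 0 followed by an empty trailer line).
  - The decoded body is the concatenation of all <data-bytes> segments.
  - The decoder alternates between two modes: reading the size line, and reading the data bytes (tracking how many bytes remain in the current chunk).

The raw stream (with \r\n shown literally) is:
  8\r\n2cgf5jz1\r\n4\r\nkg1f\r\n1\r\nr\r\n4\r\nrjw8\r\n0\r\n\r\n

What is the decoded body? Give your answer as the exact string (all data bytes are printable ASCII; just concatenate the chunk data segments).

Chunk 1: stream[0..1]='8' size=0x8=8, data at stream[3..11]='2cgf5jz1' -> body[0..8], body so far='2cgf5jz1'
Chunk 2: stream[13..14]='4' size=0x4=4, data at stream[16..20]='kg1f' -> body[8..12], body so far='2cgf5jz1kg1f'
Chunk 3: stream[22..23]='1' size=0x1=1, data at stream[25..26]='r' -> body[12..13], body so far='2cgf5jz1kg1fr'
Chunk 4: stream[28..29]='4' size=0x4=4, data at stream[31..35]='rjw8' -> body[13..17], body so far='2cgf5jz1kg1frrjw8'
Chunk 5: stream[37..38]='0' size=0 (terminator). Final body='2cgf5jz1kg1frrjw8' (17 bytes)

Answer: 2cgf5jz1kg1frrjw8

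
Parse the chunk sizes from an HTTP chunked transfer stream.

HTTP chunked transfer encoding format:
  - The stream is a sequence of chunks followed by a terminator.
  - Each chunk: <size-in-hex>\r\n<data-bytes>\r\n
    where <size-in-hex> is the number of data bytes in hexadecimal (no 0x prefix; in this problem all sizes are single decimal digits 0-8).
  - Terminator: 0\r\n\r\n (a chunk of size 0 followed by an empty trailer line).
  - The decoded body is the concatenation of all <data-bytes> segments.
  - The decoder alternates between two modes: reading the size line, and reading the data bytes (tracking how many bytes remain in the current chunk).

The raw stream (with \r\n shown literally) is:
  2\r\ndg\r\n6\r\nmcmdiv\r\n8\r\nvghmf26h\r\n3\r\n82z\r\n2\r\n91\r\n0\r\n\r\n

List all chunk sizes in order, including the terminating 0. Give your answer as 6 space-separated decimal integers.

Chunk 1: stream[0..1]='2' size=0x2=2, data at stream[3..5]='dg' -> body[0..2], body so far='dg'
Chunk 2: stream[7..8]='6' size=0x6=6, data at stream[10..16]='mcmdiv' -> body[2..8], body so far='dgmcmdiv'
Chunk 3: stream[18..19]='8' size=0x8=8, data at stream[21..29]='vghmf26h' -> body[8..16], body so far='dgmcmdivvghmf26h'
Chunk 4: stream[31..32]='3' size=0x3=3, data at stream[34..37]='82z' -> body[16..19], body so far='dgmcmdivvghmf26h82z'
Chunk 5: stream[39..40]='2' size=0x2=2, data at stream[42..44]='91' -> body[19..21], body so far='dgmcmdivvghmf26h82z91'
Chunk 6: stream[46..47]='0' size=0 (terminator). Final body='dgmcmdivvghmf26h82z91' (21 bytes)

Answer: 2 6 8 3 2 0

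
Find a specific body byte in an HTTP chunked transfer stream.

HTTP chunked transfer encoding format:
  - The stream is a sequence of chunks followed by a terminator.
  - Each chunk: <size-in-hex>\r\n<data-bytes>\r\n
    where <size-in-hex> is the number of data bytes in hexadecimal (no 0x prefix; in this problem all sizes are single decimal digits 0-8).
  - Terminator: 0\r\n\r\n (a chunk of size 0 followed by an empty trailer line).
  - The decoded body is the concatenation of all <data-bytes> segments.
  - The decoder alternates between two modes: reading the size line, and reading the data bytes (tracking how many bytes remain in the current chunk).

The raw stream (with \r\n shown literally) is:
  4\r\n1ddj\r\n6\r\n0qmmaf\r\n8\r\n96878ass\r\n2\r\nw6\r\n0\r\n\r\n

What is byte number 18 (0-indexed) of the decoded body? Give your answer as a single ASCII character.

Chunk 1: stream[0..1]='4' size=0x4=4, data at stream[3..7]='1ddj' -> body[0..4], body so far='1ddj'
Chunk 2: stream[9..10]='6' size=0x6=6, data at stream[12..18]='0qmmaf' -> body[4..10], body so far='1ddj0qmmaf'
Chunk 3: stream[20..21]='8' size=0x8=8, data at stream[23..31]='96878ass' -> body[10..18], body so far='1ddj0qmmaf96878ass'
Chunk 4: stream[33..34]='2' size=0x2=2, data at stream[36..38]='w6' -> body[18..20], body so far='1ddj0qmmaf96878assw6'
Chunk 5: stream[40..41]='0' size=0 (terminator). Final body='1ddj0qmmaf96878assw6' (20 bytes)
Body byte 18 = 'w'

Answer: w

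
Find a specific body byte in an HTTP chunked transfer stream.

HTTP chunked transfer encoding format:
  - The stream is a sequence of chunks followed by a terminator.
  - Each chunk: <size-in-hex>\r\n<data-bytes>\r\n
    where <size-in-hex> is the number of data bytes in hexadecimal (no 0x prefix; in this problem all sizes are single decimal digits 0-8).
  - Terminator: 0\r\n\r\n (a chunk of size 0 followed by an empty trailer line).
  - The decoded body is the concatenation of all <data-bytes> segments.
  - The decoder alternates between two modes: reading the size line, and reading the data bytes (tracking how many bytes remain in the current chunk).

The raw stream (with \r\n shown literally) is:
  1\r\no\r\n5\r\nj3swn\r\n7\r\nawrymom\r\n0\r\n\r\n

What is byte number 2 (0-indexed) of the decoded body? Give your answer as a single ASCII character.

Answer: 3

Derivation:
Chunk 1: stream[0..1]='1' size=0x1=1, data at stream[3..4]='o' -> body[0..1], body so far='o'
Chunk 2: stream[6..7]='5' size=0x5=5, data at stream[9..14]='j3swn' -> body[1..6], body so far='oj3swn'
Chunk 3: stream[16..17]='7' size=0x7=7, data at stream[19..26]='awrymom' -> body[6..13], body so far='oj3swnawrymom'
Chunk 4: stream[28..29]='0' size=0 (terminator). Final body='oj3swnawrymom' (13 bytes)
Body byte 2 = '3'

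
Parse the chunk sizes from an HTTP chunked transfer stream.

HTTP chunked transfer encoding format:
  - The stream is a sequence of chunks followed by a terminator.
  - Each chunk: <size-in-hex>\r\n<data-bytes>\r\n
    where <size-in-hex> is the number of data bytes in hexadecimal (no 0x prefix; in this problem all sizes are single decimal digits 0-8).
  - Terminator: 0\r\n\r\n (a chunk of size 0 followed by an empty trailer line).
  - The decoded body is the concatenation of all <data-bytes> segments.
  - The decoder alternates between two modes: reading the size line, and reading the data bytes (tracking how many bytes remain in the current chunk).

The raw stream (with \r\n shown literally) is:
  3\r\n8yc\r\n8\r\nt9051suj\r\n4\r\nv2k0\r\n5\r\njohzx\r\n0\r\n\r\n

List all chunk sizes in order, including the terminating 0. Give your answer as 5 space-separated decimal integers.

Chunk 1: stream[0..1]='3' size=0x3=3, data at stream[3..6]='8yc' -> body[0..3], body so far='8yc'
Chunk 2: stream[8..9]='8' size=0x8=8, data at stream[11..19]='t9051suj' -> body[3..11], body so far='8yct9051suj'
Chunk 3: stream[21..22]='4' size=0x4=4, data at stream[24..28]='v2k0' -> body[11..15], body so far='8yct9051sujv2k0'
Chunk 4: stream[30..31]='5' size=0x5=5, data at stream[33..38]='johzx' -> body[15..20], body so far='8yct9051sujv2k0johzx'
Chunk 5: stream[40..41]='0' size=0 (terminator). Final body='8yct9051sujv2k0johzx' (20 bytes)

Answer: 3 8 4 5 0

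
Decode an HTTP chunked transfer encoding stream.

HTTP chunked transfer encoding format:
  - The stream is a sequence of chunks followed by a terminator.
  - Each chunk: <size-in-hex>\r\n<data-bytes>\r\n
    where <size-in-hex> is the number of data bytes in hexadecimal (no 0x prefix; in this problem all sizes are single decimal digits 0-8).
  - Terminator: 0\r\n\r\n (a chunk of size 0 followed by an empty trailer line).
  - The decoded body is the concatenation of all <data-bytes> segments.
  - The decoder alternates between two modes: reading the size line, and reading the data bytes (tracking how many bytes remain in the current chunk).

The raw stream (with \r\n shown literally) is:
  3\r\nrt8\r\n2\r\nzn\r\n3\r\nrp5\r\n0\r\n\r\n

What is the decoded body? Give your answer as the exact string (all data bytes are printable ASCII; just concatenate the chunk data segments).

Answer: rt8znrp5

Derivation:
Chunk 1: stream[0..1]='3' size=0x3=3, data at stream[3..6]='rt8' -> body[0..3], body so far='rt8'
Chunk 2: stream[8..9]='2' size=0x2=2, data at stream[11..13]='zn' -> body[3..5], body so far='rt8zn'
Chunk 3: stream[15..16]='3' size=0x3=3, data at stream[18..21]='rp5' -> body[5..8], body so far='rt8znrp5'
Chunk 4: stream[23..24]='0' size=0 (terminator). Final body='rt8znrp5' (8 bytes)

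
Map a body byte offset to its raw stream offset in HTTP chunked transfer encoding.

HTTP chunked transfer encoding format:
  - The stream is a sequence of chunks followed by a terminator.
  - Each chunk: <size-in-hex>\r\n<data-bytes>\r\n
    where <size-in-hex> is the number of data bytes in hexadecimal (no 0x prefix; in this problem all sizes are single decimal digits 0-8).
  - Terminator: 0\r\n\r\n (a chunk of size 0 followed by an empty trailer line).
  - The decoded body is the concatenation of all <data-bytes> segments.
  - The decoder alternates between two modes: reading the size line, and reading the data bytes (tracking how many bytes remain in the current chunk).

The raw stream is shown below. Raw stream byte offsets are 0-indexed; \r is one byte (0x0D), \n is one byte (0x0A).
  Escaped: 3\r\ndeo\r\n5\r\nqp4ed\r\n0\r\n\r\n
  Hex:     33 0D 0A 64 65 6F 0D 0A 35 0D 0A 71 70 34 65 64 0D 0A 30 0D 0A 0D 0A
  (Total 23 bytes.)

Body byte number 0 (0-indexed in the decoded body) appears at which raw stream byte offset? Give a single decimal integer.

Answer: 3

Derivation:
Chunk 1: stream[0..1]='3' size=0x3=3, data at stream[3..6]='deo' -> body[0..3], body so far='deo'
Chunk 2: stream[8..9]='5' size=0x5=5, data at stream[11..16]='qp4ed' -> body[3..8], body so far='deoqp4ed'
Chunk 3: stream[18..19]='0' size=0 (terminator). Final body='deoqp4ed' (8 bytes)
Body byte 0 at stream offset 3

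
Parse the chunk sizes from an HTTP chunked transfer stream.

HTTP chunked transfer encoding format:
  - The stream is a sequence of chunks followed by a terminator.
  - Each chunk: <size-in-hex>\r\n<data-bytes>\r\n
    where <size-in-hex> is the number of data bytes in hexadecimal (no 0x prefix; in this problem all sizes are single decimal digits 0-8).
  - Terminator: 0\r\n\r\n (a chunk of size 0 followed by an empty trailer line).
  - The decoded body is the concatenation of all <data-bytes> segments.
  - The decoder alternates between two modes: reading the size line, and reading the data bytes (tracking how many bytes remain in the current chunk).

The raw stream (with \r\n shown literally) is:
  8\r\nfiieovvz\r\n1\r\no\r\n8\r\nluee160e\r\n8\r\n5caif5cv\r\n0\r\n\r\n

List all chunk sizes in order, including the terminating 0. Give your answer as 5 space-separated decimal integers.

Chunk 1: stream[0..1]='8' size=0x8=8, data at stream[3..11]='fiieovvz' -> body[0..8], body so far='fiieovvz'
Chunk 2: stream[13..14]='1' size=0x1=1, data at stream[16..17]='o' -> body[8..9], body so far='fiieovvzo'
Chunk 3: stream[19..20]='8' size=0x8=8, data at stream[22..30]='luee160e' -> body[9..17], body so far='fiieovvzoluee160e'
Chunk 4: stream[32..33]='8' size=0x8=8, data at stream[35..43]='5caif5cv' -> body[17..25], body so far='fiieovvzoluee160e5caif5cv'
Chunk 5: stream[45..46]='0' size=0 (terminator). Final body='fiieovvzoluee160e5caif5cv' (25 bytes)

Answer: 8 1 8 8 0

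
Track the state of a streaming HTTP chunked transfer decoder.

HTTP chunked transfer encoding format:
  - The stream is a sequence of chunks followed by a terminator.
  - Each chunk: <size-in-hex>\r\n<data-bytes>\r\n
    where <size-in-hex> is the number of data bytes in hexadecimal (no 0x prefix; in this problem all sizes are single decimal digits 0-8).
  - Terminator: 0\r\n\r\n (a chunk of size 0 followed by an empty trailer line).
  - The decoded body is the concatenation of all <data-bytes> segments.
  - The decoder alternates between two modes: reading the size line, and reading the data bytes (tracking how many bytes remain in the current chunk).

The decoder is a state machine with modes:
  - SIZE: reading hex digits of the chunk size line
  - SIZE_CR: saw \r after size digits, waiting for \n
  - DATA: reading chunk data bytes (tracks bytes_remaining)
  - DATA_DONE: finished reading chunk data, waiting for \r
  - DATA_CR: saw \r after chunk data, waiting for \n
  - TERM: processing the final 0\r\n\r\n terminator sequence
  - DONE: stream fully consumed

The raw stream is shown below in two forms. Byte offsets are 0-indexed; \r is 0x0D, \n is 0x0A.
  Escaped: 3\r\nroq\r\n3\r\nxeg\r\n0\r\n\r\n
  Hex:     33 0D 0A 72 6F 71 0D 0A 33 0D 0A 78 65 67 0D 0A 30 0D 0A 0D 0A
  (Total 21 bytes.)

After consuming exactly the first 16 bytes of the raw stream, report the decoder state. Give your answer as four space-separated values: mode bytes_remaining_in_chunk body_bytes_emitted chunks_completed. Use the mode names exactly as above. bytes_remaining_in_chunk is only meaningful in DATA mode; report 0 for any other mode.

Byte 0 = '3': mode=SIZE remaining=0 emitted=0 chunks_done=0
Byte 1 = 0x0D: mode=SIZE_CR remaining=0 emitted=0 chunks_done=0
Byte 2 = 0x0A: mode=DATA remaining=3 emitted=0 chunks_done=0
Byte 3 = 'r': mode=DATA remaining=2 emitted=1 chunks_done=0
Byte 4 = 'o': mode=DATA remaining=1 emitted=2 chunks_done=0
Byte 5 = 'q': mode=DATA_DONE remaining=0 emitted=3 chunks_done=0
Byte 6 = 0x0D: mode=DATA_CR remaining=0 emitted=3 chunks_done=0
Byte 7 = 0x0A: mode=SIZE remaining=0 emitted=3 chunks_done=1
Byte 8 = '3': mode=SIZE remaining=0 emitted=3 chunks_done=1
Byte 9 = 0x0D: mode=SIZE_CR remaining=0 emitted=3 chunks_done=1
Byte 10 = 0x0A: mode=DATA remaining=3 emitted=3 chunks_done=1
Byte 11 = 'x': mode=DATA remaining=2 emitted=4 chunks_done=1
Byte 12 = 'e': mode=DATA remaining=1 emitted=5 chunks_done=1
Byte 13 = 'g': mode=DATA_DONE remaining=0 emitted=6 chunks_done=1
Byte 14 = 0x0D: mode=DATA_CR remaining=0 emitted=6 chunks_done=1
Byte 15 = 0x0A: mode=SIZE remaining=0 emitted=6 chunks_done=2

Answer: SIZE 0 6 2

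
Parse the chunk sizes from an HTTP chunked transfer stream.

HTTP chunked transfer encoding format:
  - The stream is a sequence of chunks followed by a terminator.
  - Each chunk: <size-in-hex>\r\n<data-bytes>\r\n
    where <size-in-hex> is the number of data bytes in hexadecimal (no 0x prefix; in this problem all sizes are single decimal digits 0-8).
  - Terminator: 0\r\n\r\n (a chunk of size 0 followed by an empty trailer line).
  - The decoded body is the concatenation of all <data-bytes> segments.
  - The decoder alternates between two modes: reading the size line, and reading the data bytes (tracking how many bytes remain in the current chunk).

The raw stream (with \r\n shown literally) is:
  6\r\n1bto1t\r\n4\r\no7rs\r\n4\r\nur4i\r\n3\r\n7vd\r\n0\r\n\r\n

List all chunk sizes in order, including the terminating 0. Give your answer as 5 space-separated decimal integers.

Chunk 1: stream[0..1]='6' size=0x6=6, data at stream[3..9]='1bto1t' -> body[0..6], body so far='1bto1t'
Chunk 2: stream[11..12]='4' size=0x4=4, data at stream[14..18]='o7rs' -> body[6..10], body so far='1bto1to7rs'
Chunk 3: stream[20..21]='4' size=0x4=4, data at stream[23..27]='ur4i' -> body[10..14], body so far='1bto1to7rsur4i'
Chunk 4: stream[29..30]='3' size=0x3=3, data at stream[32..35]='7vd' -> body[14..17], body so far='1bto1to7rsur4i7vd'
Chunk 5: stream[37..38]='0' size=0 (terminator). Final body='1bto1to7rsur4i7vd' (17 bytes)

Answer: 6 4 4 3 0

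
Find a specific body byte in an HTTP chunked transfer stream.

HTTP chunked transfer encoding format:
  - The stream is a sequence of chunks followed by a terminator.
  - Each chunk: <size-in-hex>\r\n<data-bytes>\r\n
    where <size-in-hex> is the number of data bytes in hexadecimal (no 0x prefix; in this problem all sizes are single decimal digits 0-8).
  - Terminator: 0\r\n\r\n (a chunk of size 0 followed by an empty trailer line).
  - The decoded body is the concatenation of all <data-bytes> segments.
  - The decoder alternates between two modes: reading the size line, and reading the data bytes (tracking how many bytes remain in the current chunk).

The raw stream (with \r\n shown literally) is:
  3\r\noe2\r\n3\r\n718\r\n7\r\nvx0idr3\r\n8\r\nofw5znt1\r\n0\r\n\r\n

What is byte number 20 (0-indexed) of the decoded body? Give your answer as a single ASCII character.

Chunk 1: stream[0..1]='3' size=0x3=3, data at stream[3..6]='oe2' -> body[0..3], body so far='oe2'
Chunk 2: stream[8..9]='3' size=0x3=3, data at stream[11..14]='718' -> body[3..6], body so far='oe2718'
Chunk 3: stream[16..17]='7' size=0x7=7, data at stream[19..26]='vx0idr3' -> body[6..13], body so far='oe2718vx0idr3'
Chunk 4: stream[28..29]='8' size=0x8=8, data at stream[31..39]='ofw5znt1' -> body[13..21], body so far='oe2718vx0idr3ofw5znt1'
Chunk 5: stream[41..42]='0' size=0 (terminator). Final body='oe2718vx0idr3ofw5znt1' (21 bytes)
Body byte 20 = '1'

Answer: 1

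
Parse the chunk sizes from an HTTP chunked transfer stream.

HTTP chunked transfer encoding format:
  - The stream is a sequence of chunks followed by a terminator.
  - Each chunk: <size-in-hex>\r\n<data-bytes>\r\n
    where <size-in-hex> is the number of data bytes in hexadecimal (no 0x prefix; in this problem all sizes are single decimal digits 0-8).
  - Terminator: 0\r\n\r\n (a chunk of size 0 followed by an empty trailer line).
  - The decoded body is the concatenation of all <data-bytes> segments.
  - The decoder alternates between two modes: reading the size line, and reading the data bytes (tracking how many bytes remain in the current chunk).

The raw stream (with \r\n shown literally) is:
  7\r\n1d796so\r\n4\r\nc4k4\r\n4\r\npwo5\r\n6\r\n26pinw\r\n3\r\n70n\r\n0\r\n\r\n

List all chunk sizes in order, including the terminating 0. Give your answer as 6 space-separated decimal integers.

Chunk 1: stream[0..1]='7' size=0x7=7, data at stream[3..10]='1d796so' -> body[0..7], body so far='1d796so'
Chunk 2: stream[12..13]='4' size=0x4=4, data at stream[15..19]='c4k4' -> body[7..11], body so far='1d796soc4k4'
Chunk 3: stream[21..22]='4' size=0x4=4, data at stream[24..28]='pwo5' -> body[11..15], body so far='1d796soc4k4pwo5'
Chunk 4: stream[30..31]='6' size=0x6=6, data at stream[33..39]='26pinw' -> body[15..21], body so far='1d796soc4k4pwo526pinw'
Chunk 5: stream[41..42]='3' size=0x3=3, data at stream[44..47]='70n' -> body[21..24], body so far='1d796soc4k4pwo526pinw70n'
Chunk 6: stream[49..50]='0' size=0 (terminator). Final body='1d796soc4k4pwo526pinw70n' (24 bytes)

Answer: 7 4 4 6 3 0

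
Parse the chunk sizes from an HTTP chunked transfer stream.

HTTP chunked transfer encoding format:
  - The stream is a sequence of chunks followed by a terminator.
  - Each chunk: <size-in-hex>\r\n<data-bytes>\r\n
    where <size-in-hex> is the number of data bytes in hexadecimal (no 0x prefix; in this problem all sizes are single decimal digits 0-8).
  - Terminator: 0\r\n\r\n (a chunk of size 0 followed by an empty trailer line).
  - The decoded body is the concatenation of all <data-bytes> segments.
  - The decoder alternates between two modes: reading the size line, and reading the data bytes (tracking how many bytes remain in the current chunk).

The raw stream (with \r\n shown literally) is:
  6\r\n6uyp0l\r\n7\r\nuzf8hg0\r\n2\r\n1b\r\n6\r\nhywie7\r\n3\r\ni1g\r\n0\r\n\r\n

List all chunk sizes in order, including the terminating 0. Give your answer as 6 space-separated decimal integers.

Answer: 6 7 2 6 3 0

Derivation:
Chunk 1: stream[0..1]='6' size=0x6=6, data at stream[3..9]='6uyp0l' -> body[0..6], body so far='6uyp0l'
Chunk 2: stream[11..12]='7' size=0x7=7, data at stream[14..21]='uzf8hg0' -> body[6..13], body so far='6uyp0luzf8hg0'
Chunk 3: stream[23..24]='2' size=0x2=2, data at stream[26..28]='1b' -> body[13..15], body so far='6uyp0luzf8hg01b'
Chunk 4: stream[30..31]='6' size=0x6=6, data at stream[33..39]='hywie7' -> body[15..21], body so far='6uyp0luzf8hg01bhywie7'
Chunk 5: stream[41..42]='3' size=0x3=3, data at stream[44..47]='i1g' -> body[21..24], body so far='6uyp0luzf8hg01bhywie7i1g'
Chunk 6: stream[49..50]='0' size=0 (terminator). Final body='6uyp0luzf8hg01bhywie7i1g' (24 bytes)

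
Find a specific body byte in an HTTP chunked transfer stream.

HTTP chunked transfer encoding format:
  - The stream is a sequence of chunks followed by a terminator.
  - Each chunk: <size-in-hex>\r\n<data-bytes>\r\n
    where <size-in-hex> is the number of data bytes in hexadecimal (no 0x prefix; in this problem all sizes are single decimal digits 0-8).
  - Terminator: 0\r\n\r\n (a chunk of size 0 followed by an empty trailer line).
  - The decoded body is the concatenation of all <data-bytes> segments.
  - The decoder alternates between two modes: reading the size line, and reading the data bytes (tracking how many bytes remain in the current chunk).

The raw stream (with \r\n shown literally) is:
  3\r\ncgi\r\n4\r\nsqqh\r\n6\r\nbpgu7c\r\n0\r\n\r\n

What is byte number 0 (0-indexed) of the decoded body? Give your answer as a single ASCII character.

Answer: c

Derivation:
Chunk 1: stream[0..1]='3' size=0x3=3, data at stream[3..6]='cgi' -> body[0..3], body so far='cgi'
Chunk 2: stream[8..9]='4' size=0x4=4, data at stream[11..15]='sqqh' -> body[3..7], body so far='cgisqqh'
Chunk 3: stream[17..18]='6' size=0x6=6, data at stream[20..26]='bpgu7c' -> body[7..13], body so far='cgisqqhbpgu7c'
Chunk 4: stream[28..29]='0' size=0 (terminator). Final body='cgisqqhbpgu7c' (13 bytes)
Body byte 0 = 'c'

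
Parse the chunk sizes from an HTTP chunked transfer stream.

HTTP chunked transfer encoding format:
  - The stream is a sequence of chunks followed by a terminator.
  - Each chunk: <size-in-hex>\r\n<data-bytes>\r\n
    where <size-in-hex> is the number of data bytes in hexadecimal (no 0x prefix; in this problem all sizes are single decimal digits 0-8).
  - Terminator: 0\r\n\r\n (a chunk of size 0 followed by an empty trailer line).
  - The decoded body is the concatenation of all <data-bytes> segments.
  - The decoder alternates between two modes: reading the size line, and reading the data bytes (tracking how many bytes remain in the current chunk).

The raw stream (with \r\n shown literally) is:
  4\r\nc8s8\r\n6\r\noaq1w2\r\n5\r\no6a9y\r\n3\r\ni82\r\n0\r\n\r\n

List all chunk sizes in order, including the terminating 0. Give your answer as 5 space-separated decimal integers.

Answer: 4 6 5 3 0

Derivation:
Chunk 1: stream[0..1]='4' size=0x4=4, data at stream[3..7]='c8s8' -> body[0..4], body so far='c8s8'
Chunk 2: stream[9..10]='6' size=0x6=6, data at stream[12..18]='oaq1w2' -> body[4..10], body so far='c8s8oaq1w2'
Chunk 3: stream[20..21]='5' size=0x5=5, data at stream[23..28]='o6a9y' -> body[10..15], body so far='c8s8oaq1w2o6a9y'
Chunk 4: stream[30..31]='3' size=0x3=3, data at stream[33..36]='i82' -> body[15..18], body so far='c8s8oaq1w2o6a9yi82'
Chunk 5: stream[38..39]='0' size=0 (terminator). Final body='c8s8oaq1w2o6a9yi82' (18 bytes)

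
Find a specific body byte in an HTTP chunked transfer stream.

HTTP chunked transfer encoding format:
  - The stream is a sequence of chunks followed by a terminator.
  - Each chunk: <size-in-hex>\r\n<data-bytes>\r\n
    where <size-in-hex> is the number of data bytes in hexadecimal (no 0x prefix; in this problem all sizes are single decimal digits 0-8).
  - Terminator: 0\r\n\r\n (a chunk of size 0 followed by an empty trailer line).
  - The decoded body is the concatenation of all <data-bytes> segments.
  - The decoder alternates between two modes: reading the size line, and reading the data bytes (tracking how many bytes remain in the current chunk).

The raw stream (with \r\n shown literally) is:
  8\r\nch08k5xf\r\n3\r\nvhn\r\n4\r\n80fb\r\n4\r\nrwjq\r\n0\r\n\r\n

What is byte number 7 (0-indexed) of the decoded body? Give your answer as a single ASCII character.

Chunk 1: stream[0..1]='8' size=0x8=8, data at stream[3..11]='ch08k5xf' -> body[0..8], body so far='ch08k5xf'
Chunk 2: stream[13..14]='3' size=0x3=3, data at stream[16..19]='vhn' -> body[8..11], body so far='ch08k5xfvhn'
Chunk 3: stream[21..22]='4' size=0x4=4, data at stream[24..28]='80fb' -> body[11..15], body so far='ch08k5xfvhn80fb'
Chunk 4: stream[30..31]='4' size=0x4=4, data at stream[33..37]='rwjq' -> body[15..19], body so far='ch08k5xfvhn80fbrwjq'
Chunk 5: stream[39..40]='0' size=0 (terminator). Final body='ch08k5xfvhn80fbrwjq' (19 bytes)
Body byte 7 = 'f'

Answer: f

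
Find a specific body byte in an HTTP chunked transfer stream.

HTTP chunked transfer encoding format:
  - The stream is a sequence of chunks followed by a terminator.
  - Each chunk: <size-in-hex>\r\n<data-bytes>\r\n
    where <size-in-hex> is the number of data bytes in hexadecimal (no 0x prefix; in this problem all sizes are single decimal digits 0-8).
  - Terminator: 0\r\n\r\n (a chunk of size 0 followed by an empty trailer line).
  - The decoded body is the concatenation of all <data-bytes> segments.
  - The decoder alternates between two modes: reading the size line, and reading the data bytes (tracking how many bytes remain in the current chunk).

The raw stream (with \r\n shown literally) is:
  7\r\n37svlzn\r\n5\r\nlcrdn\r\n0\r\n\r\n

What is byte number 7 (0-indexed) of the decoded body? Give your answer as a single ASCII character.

Answer: l

Derivation:
Chunk 1: stream[0..1]='7' size=0x7=7, data at stream[3..10]='37svlzn' -> body[0..7], body so far='37svlzn'
Chunk 2: stream[12..13]='5' size=0x5=5, data at stream[15..20]='lcrdn' -> body[7..12], body so far='37svlznlcrdn'
Chunk 3: stream[22..23]='0' size=0 (terminator). Final body='37svlznlcrdn' (12 bytes)
Body byte 7 = 'l'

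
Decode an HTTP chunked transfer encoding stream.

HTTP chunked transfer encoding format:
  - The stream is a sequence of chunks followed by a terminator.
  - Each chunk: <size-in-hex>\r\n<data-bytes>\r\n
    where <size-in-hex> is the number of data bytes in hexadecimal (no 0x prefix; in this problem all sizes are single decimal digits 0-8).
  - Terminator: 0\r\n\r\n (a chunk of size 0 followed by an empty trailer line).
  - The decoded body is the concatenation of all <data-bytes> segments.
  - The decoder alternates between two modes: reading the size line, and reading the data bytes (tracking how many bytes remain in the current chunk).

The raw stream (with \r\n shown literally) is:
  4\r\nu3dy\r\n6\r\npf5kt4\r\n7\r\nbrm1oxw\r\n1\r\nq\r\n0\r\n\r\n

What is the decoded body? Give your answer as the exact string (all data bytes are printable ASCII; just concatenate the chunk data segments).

Chunk 1: stream[0..1]='4' size=0x4=4, data at stream[3..7]='u3dy' -> body[0..4], body so far='u3dy'
Chunk 2: stream[9..10]='6' size=0x6=6, data at stream[12..18]='pf5kt4' -> body[4..10], body so far='u3dypf5kt4'
Chunk 3: stream[20..21]='7' size=0x7=7, data at stream[23..30]='brm1oxw' -> body[10..17], body so far='u3dypf5kt4brm1oxw'
Chunk 4: stream[32..33]='1' size=0x1=1, data at stream[35..36]='q' -> body[17..18], body so far='u3dypf5kt4brm1oxwq'
Chunk 5: stream[38..39]='0' size=0 (terminator). Final body='u3dypf5kt4brm1oxwq' (18 bytes)

Answer: u3dypf5kt4brm1oxwq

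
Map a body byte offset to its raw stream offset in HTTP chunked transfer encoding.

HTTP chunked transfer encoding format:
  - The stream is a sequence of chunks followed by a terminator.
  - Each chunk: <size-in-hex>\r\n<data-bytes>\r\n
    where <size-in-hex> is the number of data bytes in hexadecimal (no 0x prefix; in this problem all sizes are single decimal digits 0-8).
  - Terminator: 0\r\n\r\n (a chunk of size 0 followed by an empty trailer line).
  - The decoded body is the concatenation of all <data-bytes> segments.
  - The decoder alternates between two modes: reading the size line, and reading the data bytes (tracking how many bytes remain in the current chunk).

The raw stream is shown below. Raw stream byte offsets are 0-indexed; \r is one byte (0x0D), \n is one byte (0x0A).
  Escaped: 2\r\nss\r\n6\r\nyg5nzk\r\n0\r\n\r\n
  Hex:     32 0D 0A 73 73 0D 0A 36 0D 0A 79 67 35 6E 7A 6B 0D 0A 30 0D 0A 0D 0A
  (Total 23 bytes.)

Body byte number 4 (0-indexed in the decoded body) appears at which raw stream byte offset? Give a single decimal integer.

Answer: 12

Derivation:
Chunk 1: stream[0..1]='2' size=0x2=2, data at stream[3..5]='ss' -> body[0..2], body so far='ss'
Chunk 2: stream[7..8]='6' size=0x6=6, data at stream[10..16]='yg5nzk' -> body[2..8], body so far='ssyg5nzk'
Chunk 3: stream[18..19]='0' size=0 (terminator). Final body='ssyg5nzk' (8 bytes)
Body byte 4 at stream offset 12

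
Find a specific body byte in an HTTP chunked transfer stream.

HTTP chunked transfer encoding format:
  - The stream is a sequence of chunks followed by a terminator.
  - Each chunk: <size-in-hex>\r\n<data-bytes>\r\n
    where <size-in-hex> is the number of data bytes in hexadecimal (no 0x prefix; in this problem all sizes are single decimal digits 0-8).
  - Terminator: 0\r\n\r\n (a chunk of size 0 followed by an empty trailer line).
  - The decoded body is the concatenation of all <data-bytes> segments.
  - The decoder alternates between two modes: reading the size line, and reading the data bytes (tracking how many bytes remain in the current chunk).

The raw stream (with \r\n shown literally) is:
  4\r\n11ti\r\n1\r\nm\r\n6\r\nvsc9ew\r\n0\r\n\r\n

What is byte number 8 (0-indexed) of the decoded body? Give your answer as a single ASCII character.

Chunk 1: stream[0..1]='4' size=0x4=4, data at stream[3..7]='11ti' -> body[0..4], body so far='11ti'
Chunk 2: stream[9..10]='1' size=0x1=1, data at stream[12..13]='m' -> body[4..5], body so far='11tim'
Chunk 3: stream[15..16]='6' size=0x6=6, data at stream[18..24]='vsc9ew' -> body[5..11], body so far='11timvsc9ew'
Chunk 4: stream[26..27]='0' size=0 (terminator). Final body='11timvsc9ew' (11 bytes)
Body byte 8 = '9'

Answer: 9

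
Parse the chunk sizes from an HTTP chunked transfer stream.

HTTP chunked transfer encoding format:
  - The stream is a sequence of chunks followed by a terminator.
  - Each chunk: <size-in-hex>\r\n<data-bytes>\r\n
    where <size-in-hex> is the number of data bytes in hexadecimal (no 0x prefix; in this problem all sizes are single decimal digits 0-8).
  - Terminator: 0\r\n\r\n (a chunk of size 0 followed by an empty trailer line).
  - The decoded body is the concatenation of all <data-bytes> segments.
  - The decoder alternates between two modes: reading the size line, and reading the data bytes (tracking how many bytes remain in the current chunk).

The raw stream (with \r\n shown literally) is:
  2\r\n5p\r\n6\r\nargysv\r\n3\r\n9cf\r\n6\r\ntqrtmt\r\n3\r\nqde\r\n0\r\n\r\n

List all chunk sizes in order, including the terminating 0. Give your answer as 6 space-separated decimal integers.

Answer: 2 6 3 6 3 0

Derivation:
Chunk 1: stream[0..1]='2' size=0x2=2, data at stream[3..5]='5p' -> body[0..2], body so far='5p'
Chunk 2: stream[7..8]='6' size=0x6=6, data at stream[10..16]='argysv' -> body[2..8], body so far='5pargysv'
Chunk 3: stream[18..19]='3' size=0x3=3, data at stream[21..24]='9cf' -> body[8..11], body so far='5pargysv9cf'
Chunk 4: stream[26..27]='6' size=0x6=6, data at stream[29..35]='tqrtmt' -> body[11..17], body so far='5pargysv9cftqrtmt'
Chunk 5: stream[37..38]='3' size=0x3=3, data at stream[40..43]='qde' -> body[17..20], body so far='5pargysv9cftqrtmtqde'
Chunk 6: stream[45..46]='0' size=0 (terminator). Final body='5pargysv9cftqrtmtqde' (20 bytes)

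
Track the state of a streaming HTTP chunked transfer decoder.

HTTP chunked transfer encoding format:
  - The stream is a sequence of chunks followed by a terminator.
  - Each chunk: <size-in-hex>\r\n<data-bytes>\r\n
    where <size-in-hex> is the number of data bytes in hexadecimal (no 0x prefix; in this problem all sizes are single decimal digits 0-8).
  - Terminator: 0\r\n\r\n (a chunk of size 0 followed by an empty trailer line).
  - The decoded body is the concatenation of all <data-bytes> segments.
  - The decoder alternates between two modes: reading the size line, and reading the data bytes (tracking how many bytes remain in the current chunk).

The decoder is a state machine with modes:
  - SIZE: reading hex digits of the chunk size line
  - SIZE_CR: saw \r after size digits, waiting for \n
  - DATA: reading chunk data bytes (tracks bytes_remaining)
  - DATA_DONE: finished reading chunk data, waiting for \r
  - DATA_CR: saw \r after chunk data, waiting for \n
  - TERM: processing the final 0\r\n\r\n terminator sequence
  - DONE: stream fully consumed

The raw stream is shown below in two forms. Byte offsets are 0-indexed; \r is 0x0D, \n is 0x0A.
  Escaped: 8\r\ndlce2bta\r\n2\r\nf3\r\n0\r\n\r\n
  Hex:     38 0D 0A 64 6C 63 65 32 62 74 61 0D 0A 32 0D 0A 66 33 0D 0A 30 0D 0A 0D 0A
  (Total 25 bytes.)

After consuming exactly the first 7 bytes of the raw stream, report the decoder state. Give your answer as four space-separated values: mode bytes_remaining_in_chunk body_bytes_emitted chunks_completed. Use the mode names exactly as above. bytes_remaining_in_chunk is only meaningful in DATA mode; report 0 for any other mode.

Answer: DATA 4 4 0

Derivation:
Byte 0 = '8': mode=SIZE remaining=0 emitted=0 chunks_done=0
Byte 1 = 0x0D: mode=SIZE_CR remaining=0 emitted=0 chunks_done=0
Byte 2 = 0x0A: mode=DATA remaining=8 emitted=0 chunks_done=0
Byte 3 = 'd': mode=DATA remaining=7 emitted=1 chunks_done=0
Byte 4 = 'l': mode=DATA remaining=6 emitted=2 chunks_done=0
Byte 5 = 'c': mode=DATA remaining=5 emitted=3 chunks_done=0
Byte 6 = 'e': mode=DATA remaining=4 emitted=4 chunks_done=0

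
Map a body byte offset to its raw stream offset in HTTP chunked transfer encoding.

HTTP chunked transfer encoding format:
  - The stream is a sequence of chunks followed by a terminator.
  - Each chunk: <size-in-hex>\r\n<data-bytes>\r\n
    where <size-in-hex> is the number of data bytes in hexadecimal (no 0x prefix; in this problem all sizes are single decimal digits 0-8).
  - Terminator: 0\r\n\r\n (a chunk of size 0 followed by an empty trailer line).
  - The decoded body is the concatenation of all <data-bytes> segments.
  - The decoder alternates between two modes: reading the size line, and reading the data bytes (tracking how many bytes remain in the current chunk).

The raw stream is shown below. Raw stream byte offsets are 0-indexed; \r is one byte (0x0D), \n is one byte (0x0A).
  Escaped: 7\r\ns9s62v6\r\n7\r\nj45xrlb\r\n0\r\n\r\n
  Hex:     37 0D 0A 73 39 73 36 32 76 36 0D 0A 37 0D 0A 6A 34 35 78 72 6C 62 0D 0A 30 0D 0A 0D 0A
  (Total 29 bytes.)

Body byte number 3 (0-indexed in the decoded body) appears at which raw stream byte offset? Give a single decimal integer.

Answer: 6

Derivation:
Chunk 1: stream[0..1]='7' size=0x7=7, data at stream[3..10]='s9s62v6' -> body[0..7], body so far='s9s62v6'
Chunk 2: stream[12..13]='7' size=0x7=7, data at stream[15..22]='j45xrlb' -> body[7..14], body so far='s9s62v6j45xrlb'
Chunk 3: stream[24..25]='0' size=0 (terminator). Final body='s9s62v6j45xrlb' (14 bytes)
Body byte 3 at stream offset 6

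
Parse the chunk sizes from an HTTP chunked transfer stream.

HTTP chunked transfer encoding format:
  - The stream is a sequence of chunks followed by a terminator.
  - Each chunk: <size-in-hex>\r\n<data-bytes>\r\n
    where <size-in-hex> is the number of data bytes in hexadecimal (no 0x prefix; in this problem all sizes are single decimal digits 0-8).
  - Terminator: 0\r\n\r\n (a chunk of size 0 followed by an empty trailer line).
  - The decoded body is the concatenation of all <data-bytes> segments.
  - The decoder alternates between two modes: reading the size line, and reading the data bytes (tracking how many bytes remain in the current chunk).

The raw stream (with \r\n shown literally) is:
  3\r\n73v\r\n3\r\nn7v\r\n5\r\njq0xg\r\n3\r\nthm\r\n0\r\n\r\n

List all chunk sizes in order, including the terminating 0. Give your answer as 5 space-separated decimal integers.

Answer: 3 3 5 3 0

Derivation:
Chunk 1: stream[0..1]='3' size=0x3=3, data at stream[3..6]='73v' -> body[0..3], body so far='73v'
Chunk 2: stream[8..9]='3' size=0x3=3, data at stream[11..14]='n7v' -> body[3..6], body so far='73vn7v'
Chunk 3: stream[16..17]='5' size=0x5=5, data at stream[19..24]='jq0xg' -> body[6..11], body so far='73vn7vjq0xg'
Chunk 4: stream[26..27]='3' size=0x3=3, data at stream[29..32]='thm' -> body[11..14], body so far='73vn7vjq0xgthm'
Chunk 5: stream[34..35]='0' size=0 (terminator). Final body='73vn7vjq0xgthm' (14 bytes)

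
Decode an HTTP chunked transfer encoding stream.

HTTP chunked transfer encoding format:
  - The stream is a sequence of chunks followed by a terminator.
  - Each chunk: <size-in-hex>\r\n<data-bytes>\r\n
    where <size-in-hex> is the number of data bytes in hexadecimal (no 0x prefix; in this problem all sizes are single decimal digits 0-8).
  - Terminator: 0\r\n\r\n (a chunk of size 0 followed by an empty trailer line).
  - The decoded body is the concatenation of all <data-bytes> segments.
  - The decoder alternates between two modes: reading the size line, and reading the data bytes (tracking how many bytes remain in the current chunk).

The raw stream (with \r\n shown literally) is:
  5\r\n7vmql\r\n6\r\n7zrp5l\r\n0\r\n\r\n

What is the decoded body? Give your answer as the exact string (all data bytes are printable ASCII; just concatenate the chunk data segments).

Answer: 7vmql7zrp5l

Derivation:
Chunk 1: stream[0..1]='5' size=0x5=5, data at stream[3..8]='7vmql' -> body[0..5], body so far='7vmql'
Chunk 2: stream[10..11]='6' size=0x6=6, data at stream[13..19]='7zrp5l' -> body[5..11], body so far='7vmql7zrp5l'
Chunk 3: stream[21..22]='0' size=0 (terminator). Final body='7vmql7zrp5l' (11 bytes)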